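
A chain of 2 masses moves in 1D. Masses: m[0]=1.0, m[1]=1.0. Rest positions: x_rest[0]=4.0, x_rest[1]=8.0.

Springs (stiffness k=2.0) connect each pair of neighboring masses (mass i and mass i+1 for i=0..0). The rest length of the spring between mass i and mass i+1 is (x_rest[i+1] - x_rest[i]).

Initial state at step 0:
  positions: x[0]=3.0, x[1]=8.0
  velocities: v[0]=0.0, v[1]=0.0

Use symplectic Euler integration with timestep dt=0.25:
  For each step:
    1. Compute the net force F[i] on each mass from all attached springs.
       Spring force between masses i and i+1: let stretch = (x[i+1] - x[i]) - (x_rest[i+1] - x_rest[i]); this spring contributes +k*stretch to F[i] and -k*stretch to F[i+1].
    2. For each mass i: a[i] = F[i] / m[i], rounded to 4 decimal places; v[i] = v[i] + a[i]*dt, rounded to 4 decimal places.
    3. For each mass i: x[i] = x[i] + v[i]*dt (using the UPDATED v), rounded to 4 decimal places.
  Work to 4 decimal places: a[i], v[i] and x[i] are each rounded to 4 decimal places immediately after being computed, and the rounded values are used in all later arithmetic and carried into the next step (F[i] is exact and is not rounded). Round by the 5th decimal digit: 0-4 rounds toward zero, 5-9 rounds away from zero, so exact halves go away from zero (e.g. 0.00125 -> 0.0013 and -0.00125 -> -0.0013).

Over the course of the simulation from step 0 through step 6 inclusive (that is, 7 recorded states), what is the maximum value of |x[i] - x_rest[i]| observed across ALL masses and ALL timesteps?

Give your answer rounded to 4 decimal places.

Answer: 1.0110

Derivation:
Step 0: x=[3.0000 8.0000] v=[0.0000 0.0000]
Step 1: x=[3.1250 7.8750] v=[0.5000 -0.5000]
Step 2: x=[3.3438 7.6563] v=[0.8750 -0.8750]
Step 3: x=[3.6016 7.3985] v=[1.0313 -1.0313]
Step 4: x=[3.8341 7.1661] v=[0.9298 -0.9298]
Step 5: x=[3.9831 7.0172] v=[0.5958 -0.5958]
Step 6: x=[4.0113 6.9890] v=[0.1129 -0.1129]
Max displacement = 1.0110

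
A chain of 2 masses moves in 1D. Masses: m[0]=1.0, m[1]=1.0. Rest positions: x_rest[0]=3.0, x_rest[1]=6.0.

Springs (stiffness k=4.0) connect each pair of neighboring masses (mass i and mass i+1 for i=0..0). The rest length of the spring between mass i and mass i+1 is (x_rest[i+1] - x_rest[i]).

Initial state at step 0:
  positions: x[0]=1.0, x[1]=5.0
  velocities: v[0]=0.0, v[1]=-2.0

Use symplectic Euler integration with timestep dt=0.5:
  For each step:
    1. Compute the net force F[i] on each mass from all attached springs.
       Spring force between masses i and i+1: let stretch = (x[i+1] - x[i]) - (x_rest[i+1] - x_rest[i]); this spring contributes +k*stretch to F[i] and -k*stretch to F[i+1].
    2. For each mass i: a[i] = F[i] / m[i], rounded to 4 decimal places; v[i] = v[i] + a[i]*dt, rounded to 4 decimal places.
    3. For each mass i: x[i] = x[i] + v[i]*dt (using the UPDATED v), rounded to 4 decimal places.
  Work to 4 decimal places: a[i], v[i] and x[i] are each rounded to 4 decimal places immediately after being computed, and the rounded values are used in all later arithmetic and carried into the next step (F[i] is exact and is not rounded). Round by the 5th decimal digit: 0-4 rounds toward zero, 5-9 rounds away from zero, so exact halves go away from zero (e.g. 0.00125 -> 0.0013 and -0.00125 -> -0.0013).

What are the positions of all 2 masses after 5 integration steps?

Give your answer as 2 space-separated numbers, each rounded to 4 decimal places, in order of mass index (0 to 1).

Step 0: x=[1.0000 5.0000] v=[0.0000 -2.0000]
Step 1: x=[2.0000 3.0000] v=[2.0000 -4.0000]
Step 2: x=[1.0000 3.0000] v=[-2.0000 0.0000]
Step 3: x=[-1.0000 4.0000] v=[-4.0000 2.0000]
Step 4: x=[-1.0000 3.0000] v=[0.0000 -2.0000]
Step 5: x=[0.0000 1.0000] v=[2.0000 -4.0000]

Answer: 0.0000 1.0000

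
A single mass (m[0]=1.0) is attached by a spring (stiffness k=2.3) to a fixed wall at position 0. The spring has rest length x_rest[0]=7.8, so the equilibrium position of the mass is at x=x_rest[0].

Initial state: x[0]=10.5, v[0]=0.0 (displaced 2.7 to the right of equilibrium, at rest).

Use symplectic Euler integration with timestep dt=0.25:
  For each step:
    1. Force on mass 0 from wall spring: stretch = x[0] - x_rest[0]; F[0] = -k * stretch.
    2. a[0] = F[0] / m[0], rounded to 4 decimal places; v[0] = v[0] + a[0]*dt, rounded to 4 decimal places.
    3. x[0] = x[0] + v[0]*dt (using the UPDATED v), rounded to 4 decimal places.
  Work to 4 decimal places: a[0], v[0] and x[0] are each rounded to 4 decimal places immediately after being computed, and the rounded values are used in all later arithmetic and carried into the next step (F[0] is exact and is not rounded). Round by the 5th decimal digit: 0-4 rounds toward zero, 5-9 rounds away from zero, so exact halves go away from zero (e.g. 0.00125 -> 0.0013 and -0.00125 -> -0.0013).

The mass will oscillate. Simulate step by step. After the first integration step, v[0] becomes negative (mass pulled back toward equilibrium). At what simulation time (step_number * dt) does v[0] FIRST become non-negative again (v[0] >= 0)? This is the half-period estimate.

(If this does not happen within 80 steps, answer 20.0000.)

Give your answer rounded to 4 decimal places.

Step 0: x=[10.5000] v=[0.0000]
Step 1: x=[10.1119] v=[-1.5525]
Step 2: x=[9.3914] v=[-2.8819]
Step 3: x=[8.4422] v=[-3.7970]
Step 4: x=[7.4006] v=[-4.1663]
Step 5: x=[6.4164] v=[-3.9367]
Step 6: x=[5.6311] v=[-3.1411]
Step 7: x=[5.1576] v=[-1.8940]
Step 8: x=[5.0640] v=[-0.3746]
Step 9: x=[5.3637] v=[1.1986]
First v>=0 after going negative at step 9, time=2.2500

Answer: 2.2500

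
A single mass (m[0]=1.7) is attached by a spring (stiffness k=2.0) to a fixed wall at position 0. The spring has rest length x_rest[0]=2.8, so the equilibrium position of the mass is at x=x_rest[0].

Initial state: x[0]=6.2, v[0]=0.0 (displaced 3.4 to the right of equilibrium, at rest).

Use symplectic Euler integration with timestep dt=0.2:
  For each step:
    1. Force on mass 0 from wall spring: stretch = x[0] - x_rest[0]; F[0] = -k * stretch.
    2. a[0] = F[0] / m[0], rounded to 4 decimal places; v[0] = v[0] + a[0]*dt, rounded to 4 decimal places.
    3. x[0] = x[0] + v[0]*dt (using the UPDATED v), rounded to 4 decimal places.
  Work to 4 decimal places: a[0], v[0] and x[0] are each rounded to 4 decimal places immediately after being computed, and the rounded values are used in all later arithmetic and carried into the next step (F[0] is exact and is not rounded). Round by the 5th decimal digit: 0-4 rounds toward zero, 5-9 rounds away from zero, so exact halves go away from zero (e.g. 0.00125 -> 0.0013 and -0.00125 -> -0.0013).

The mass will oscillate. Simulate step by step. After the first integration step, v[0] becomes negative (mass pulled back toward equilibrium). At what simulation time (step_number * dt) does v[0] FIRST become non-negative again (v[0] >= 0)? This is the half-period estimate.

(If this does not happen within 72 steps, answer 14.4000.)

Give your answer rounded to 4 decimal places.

Step 0: x=[6.2000] v=[0.0000]
Step 1: x=[6.0400] v=[-0.8000]
Step 2: x=[5.7275] v=[-1.5624]
Step 3: x=[5.2773] v=[-2.2512]
Step 4: x=[4.7105] v=[-2.8341]
Step 5: x=[4.0538] v=[-3.2836]
Step 6: x=[3.3381] v=[-3.5786]
Step 7: x=[2.5971] v=[-3.7052]
Step 8: x=[1.8656] v=[-3.6575]
Step 9: x=[1.1781] v=[-3.4376]
Step 10: x=[0.5669] v=[-3.0560]
Step 11: x=[0.0608] v=[-2.5306]
Step 12: x=[-0.3164] v=[-1.8861]
Step 13: x=[-0.5470] v=[-1.1528]
Step 14: x=[-0.6201] v=[-0.3653]
Step 15: x=[-0.5322] v=[0.4394]
First v>=0 after going negative at step 15, time=3.0000

Answer: 3.0000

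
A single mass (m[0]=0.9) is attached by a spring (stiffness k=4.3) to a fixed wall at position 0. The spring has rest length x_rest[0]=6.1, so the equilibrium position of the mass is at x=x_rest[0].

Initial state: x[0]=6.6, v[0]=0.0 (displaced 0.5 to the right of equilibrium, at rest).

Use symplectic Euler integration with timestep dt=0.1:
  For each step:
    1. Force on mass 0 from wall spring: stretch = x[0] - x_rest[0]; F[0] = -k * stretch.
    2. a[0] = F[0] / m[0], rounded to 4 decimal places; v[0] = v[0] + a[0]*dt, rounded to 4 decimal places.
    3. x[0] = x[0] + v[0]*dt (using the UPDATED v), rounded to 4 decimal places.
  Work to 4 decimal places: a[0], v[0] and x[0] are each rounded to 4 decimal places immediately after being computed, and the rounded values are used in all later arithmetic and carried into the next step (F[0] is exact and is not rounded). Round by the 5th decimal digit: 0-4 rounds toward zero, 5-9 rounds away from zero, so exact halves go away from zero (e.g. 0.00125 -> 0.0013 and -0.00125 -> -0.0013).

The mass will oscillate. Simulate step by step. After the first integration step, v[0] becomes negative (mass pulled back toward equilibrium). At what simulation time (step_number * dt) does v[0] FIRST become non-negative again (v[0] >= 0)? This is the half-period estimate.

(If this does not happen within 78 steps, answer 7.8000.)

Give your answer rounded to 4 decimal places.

Step 0: x=[6.6000] v=[0.0000]
Step 1: x=[6.5761] v=[-0.2389]
Step 2: x=[6.5295] v=[-0.4664]
Step 3: x=[6.4623] v=[-0.6716]
Step 4: x=[6.3778] v=[-0.8447]
Step 5: x=[6.2801] v=[-0.9774]
Step 6: x=[6.1738] v=[-1.0635]
Step 7: x=[6.0639] v=[-1.0988]
Step 8: x=[5.9557] v=[-1.0816]
Step 9: x=[5.8544] v=[-1.0127]
Step 10: x=[5.7649] v=[-0.8954]
Step 11: x=[5.6914] v=[-0.7353]
Step 12: x=[5.6374] v=[-0.5401]
Step 13: x=[5.6055] v=[-0.3191]
Step 14: x=[5.5972] v=[-0.0828]
Step 15: x=[5.6129] v=[0.1574]
First v>=0 after going negative at step 15, time=1.5000

Answer: 1.5000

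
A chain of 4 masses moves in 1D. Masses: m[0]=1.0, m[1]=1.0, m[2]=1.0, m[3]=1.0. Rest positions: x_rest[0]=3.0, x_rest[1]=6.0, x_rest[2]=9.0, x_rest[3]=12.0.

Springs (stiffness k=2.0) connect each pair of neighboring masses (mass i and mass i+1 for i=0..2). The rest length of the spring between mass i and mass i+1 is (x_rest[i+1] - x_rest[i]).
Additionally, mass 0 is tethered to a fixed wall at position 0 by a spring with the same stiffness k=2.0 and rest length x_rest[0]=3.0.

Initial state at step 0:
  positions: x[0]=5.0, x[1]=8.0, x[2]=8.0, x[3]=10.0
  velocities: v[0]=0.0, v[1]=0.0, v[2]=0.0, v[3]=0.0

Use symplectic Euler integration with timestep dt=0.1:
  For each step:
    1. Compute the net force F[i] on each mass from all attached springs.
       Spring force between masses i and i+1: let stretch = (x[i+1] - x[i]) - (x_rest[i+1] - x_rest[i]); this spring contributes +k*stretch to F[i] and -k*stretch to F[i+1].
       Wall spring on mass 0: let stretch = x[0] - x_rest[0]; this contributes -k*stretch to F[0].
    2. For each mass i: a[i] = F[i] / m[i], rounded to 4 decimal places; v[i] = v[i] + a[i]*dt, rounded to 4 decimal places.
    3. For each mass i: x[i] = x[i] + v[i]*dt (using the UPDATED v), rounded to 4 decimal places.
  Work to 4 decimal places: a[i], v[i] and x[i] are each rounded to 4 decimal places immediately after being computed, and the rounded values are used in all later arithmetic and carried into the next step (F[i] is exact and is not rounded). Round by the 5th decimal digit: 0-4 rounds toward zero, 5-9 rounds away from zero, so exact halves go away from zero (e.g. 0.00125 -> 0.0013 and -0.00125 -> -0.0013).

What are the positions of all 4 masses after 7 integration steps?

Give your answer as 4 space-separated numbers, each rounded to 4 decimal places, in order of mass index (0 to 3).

Answer: 3.9365 6.5953 8.8480 10.5993

Derivation:
Step 0: x=[5.0000 8.0000 8.0000 10.0000] v=[0.0000 0.0000 0.0000 0.0000]
Step 1: x=[4.9600 7.9400 8.0400 10.0200] v=[-0.4000 -0.6000 0.4000 0.2000]
Step 2: x=[4.8804 7.8224 8.1176 10.0604] v=[-0.7960 -1.1760 0.7760 0.4040]
Step 3: x=[4.7620 7.6519 8.2282 10.1219] v=[-1.1837 -1.7054 1.1055 0.6154]
Step 4: x=[4.6062 7.4351 8.3651 10.2056] v=[-1.5581 -2.1681 1.3690 0.8367]
Step 5: x=[4.4148 7.1803 8.5202 10.3125] v=[-1.9136 -2.5479 1.5511 1.0686]
Step 6: x=[4.1905 6.8970 8.6844 10.4435] v=[-2.2435 -2.8330 1.6416 1.3101]
Step 7: x=[3.9365 6.5953 8.8480 10.5993] v=[-2.5403 -3.0168 1.6359 1.5583]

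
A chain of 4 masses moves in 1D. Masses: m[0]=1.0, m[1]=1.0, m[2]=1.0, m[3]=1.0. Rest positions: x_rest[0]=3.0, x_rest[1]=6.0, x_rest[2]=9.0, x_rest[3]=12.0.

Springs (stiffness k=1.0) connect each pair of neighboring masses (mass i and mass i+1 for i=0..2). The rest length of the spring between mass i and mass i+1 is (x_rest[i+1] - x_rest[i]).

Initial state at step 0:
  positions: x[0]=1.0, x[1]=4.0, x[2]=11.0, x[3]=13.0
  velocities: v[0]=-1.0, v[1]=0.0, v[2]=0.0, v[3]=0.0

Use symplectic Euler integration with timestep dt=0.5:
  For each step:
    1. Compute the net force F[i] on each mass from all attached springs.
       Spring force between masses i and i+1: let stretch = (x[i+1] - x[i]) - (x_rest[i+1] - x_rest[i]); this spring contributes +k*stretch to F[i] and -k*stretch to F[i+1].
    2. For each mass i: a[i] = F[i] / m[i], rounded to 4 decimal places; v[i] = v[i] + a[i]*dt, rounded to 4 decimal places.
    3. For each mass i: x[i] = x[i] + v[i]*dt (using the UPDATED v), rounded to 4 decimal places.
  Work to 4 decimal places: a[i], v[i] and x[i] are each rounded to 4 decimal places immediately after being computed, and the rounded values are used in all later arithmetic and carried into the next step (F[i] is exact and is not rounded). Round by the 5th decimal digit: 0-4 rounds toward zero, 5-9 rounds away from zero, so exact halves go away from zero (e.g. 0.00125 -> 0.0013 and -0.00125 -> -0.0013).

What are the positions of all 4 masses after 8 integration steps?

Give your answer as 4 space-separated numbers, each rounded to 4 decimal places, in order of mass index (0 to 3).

Step 0: x=[1.0000 4.0000 11.0000 13.0000] v=[-1.0000 0.0000 0.0000 0.0000]
Step 1: x=[0.5000 5.0000 9.7500 13.2500] v=[-1.0000 2.0000 -2.5000 0.5000]
Step 2: x=[0.3750 6.0625 8.1875 13.3750] v=[-0.2500 2.1250 -3.1250 0.2500]
Step 3: x=[0.9219 6.2344 7.3906 12.9531] v=[1.0938 0.3438 -1.5938 -0.8438]
Step 4: x=[2.0470 5.3672 7.6953 11.8906] v=[2.2501 -1.7344 0.6094 -2.1251]
Step 5: x=[3.2521 4.2520 8.4668 10.5292] v=[2.4102 -2.2305 1.5430 -2.7228]
Step 6: x=[3.9572 3.9405 8.7002 9.4022] v=[1.4102 -0.6231 0.4668 -2.2540]
Step 7: x=[3.9081 4.8231 7.9192 8.8497] v=[-0.0982 1.7651 -1.5621 -1.1050]
Step 8: x=[3.3378 6.2510 6.5968 8.8146] v=[-1.1407 2.8557 -2.6449 -0.0703]

Answer: 3.3378 6.2510 6.5968 8.8146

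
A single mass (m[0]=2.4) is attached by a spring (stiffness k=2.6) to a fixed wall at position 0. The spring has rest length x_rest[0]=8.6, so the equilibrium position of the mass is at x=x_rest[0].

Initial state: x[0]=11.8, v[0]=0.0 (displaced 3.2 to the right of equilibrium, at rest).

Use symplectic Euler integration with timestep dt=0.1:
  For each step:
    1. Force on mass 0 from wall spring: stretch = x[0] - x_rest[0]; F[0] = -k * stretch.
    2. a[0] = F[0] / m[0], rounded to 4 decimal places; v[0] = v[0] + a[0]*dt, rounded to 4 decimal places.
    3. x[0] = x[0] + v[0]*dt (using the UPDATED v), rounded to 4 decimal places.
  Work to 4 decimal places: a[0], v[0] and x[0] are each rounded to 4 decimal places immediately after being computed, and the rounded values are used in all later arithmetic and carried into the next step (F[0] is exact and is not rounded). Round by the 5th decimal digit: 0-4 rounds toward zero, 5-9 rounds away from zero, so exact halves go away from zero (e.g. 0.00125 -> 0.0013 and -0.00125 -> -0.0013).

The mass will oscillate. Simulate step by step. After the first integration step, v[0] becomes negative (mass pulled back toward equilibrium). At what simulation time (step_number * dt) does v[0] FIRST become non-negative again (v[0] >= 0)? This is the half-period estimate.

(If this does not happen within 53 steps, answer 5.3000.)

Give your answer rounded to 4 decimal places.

Step 0: x=[11.8000] v=[0.0000]
Step 1: x=[11.7653] v=[-0.3467]
Step 2: x=[11.6963] v=[-0.6896]
Step 3: x=[11.5938] v=[-1.0250]
Step 4: x=[11.4589] v=[-1.3493]
Step 5: x=[11.2930] v=[-1.6590]
Step 6: x=[11.0979] v=[-1.9507]
Step 7: x=[10.8758] v=[-2.2213]
Step 8: x=[10.6290] v=[-2.4679]
Step 9: x=[10.3602] v=[-2.6877]
Step 10: x=[10.0724] v=[-2.8784]
Step 11: x=[9.7686] v=[-3.0379]
Step 12: x=[9.4522] v=[-3.1645]
Step 13: x=[9.1265] v=[-3.2568]
Step 14: x=[8.7951] v=[-3.3138]
Step 15: x=[8.4616] v=[-3.3349]
Step 16: x=[8.1296] v=[-3.3199]
Step 17: x=[7.8027] v=[-3.2689]
Step 18: x=[7.4845] v=[-3.1825]
Step 19: x=[7.1783] v=[-3.0617]
Step 20: x=[6.8875] v=[-2.9077]
Step 21: x=[6.6153] v=[-2.7222]
Step 22: x=[6.3646] v=[-2.5072]
Step 23: x=[6.1381] v=[-2.2650]
Step 24: x=[5.9383] v=[-1.9983]
Step 25: x=[5.7673] v=[-1.7100]
Step 26: x=[5.6270] v=[-1.4031]
Step 27: x=[5.5189] v=[-1.0810]
Step 28: x=[5.4442] v=[-0.7472]
Step 29: x=[5.4037] v=[-0.4053]
Step 30: x=[5.3978] v=[-0.0590]
Step 31: x=[5.4266] v=[0.2879]
First v>=0 after going negative at step 31, time=3.1000

Answer: 3.1000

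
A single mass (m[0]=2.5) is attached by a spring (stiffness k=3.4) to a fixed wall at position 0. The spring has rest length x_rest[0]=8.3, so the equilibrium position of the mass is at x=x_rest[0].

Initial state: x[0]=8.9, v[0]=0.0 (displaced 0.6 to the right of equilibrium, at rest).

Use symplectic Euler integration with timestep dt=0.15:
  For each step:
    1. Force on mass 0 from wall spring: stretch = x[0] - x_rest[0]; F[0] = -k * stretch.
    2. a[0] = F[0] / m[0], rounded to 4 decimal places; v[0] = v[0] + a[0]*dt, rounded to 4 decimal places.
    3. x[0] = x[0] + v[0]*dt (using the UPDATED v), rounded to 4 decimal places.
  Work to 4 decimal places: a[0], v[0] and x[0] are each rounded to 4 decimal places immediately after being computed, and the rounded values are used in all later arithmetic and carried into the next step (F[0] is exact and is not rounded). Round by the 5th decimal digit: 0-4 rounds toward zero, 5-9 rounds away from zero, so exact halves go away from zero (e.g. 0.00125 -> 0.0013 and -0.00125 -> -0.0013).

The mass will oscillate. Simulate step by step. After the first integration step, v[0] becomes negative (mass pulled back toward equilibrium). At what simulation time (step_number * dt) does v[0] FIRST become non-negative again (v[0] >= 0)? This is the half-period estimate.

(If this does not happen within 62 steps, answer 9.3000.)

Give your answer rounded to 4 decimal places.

Step 0: x=[8.9000] v=[0.0000]
Step 1: x=[8.8816] v=[-0.1224]
Step 2: x=[8.8454] v=[-0.2411]
Step 3: x=[8.7925] v=[-0.3524]
Step 4: x=[8.7246] v=[-0.4529]
Step 5: x=[8.6437] v=[-0.5395]
Step 6: x=[8.5523] v=[-0.6096]
Step 7: x=[8.4531] v=[-0.6611]
Step 8: x=[8.3493] v=[-0.6923]
Step 9: x=[8.2439] v=[-0.7024]
Step 10: x=[8.1403] v=[-0.6910]
Step 11: x=[8.0415] v=[-0.6584]
Step 12: x=[7.9506] v=[-0.6057]
Step 13: x=[7.8704] v=[-0.5344]
Step 14: x=[7.8034] v=[-0.4468]
Step 15: x=[7.7516] v=[-0.3455]
Step 16: x=[7.7166] v=[-0.2336]
Step 17: x=[7.6994] v=[-0.1146]
Step 18: x=[7.7006] v=[0.0079]
First v>=0 after going negative at step 18, time=2.7000

Answer: 2.7000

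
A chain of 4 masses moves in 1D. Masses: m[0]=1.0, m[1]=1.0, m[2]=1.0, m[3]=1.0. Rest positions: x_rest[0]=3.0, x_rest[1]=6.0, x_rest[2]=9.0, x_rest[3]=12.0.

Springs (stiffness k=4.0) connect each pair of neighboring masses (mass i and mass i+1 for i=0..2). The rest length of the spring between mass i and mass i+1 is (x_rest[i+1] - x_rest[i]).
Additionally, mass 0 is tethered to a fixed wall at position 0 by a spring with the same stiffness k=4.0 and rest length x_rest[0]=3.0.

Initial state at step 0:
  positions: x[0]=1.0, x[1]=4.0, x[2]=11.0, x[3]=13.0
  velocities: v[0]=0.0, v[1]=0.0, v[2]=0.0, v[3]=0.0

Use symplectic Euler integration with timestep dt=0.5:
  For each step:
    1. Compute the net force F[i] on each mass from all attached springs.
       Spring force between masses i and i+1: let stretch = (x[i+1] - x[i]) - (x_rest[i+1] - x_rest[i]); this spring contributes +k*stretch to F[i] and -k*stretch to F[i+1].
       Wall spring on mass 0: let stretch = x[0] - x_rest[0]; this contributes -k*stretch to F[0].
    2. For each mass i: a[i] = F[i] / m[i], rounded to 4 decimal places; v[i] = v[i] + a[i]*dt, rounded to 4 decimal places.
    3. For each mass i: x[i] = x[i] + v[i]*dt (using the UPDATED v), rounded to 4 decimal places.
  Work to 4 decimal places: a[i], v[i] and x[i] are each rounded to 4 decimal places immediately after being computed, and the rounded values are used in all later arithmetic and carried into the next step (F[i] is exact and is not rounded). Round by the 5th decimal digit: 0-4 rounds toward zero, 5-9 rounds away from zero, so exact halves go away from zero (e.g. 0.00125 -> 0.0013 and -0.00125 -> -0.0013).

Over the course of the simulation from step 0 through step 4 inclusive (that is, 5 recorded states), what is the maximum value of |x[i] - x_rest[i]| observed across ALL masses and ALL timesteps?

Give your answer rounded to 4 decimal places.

Step 0: x=[1.0000 4.0000 11.0000 13.0000] v=[0.0000 0.0000 0.0000 0.0000]
Step 1: x=[3.0000 8.0000 6.0000 14.0000] v=[4.0000 8.0000 -10.0000 2.0000]
Step 2: x=[7.0000 5.0000 11.0000 10.0000] v=[8.0000 -6.0000 10.0000 -8.0000]
Step 3: x=[2.0000 10.0000 9.0000 10.0000] v=[-10.0000 10.0000 -4.0000 0.0000]
Step 4: x=[3.0000 6.0000 9.0000 12.0000] v=[2.0000 -8.0000 0.0000 4.0000]
Max displacement = 4.0000

Answer: 4.0000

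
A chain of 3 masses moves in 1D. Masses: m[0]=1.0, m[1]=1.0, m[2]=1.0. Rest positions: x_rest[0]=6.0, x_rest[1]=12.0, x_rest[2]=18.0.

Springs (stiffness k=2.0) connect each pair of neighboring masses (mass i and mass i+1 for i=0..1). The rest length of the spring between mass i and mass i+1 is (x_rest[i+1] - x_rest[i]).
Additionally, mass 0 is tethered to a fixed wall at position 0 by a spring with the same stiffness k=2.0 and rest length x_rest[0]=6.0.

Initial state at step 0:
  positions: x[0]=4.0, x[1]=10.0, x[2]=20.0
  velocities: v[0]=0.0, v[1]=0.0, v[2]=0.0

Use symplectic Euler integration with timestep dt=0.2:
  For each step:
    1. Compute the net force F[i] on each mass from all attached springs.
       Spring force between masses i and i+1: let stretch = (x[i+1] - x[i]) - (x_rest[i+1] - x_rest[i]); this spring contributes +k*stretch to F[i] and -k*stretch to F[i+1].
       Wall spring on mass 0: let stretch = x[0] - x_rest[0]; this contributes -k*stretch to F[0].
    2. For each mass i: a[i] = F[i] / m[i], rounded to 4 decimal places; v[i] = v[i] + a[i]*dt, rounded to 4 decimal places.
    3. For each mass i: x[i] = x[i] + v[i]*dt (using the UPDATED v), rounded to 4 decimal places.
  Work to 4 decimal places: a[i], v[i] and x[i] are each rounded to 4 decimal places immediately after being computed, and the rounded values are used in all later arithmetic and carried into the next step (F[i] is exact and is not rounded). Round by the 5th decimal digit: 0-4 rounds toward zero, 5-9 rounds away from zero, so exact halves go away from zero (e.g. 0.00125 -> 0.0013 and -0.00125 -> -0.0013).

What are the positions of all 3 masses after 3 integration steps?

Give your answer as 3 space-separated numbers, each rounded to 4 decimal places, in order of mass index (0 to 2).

Step 0: x=[4.0000 10.0000 20.0000] v=[0.0000 0.0000 0.0000]
Step 1: x=[4.1600 10.3200 19.6800] v=[0.8000 1.6000 -1.6000]
Step 2: x=[4.4800 10.8960 19.0912] v=[1.6000 2.8800 -2.9440]
Step 3: x=[4.9549 11.6143 18.3268] v=[2.3744 3.5917 -3.8221]

Answer: 4.9549 11.6143 18.3268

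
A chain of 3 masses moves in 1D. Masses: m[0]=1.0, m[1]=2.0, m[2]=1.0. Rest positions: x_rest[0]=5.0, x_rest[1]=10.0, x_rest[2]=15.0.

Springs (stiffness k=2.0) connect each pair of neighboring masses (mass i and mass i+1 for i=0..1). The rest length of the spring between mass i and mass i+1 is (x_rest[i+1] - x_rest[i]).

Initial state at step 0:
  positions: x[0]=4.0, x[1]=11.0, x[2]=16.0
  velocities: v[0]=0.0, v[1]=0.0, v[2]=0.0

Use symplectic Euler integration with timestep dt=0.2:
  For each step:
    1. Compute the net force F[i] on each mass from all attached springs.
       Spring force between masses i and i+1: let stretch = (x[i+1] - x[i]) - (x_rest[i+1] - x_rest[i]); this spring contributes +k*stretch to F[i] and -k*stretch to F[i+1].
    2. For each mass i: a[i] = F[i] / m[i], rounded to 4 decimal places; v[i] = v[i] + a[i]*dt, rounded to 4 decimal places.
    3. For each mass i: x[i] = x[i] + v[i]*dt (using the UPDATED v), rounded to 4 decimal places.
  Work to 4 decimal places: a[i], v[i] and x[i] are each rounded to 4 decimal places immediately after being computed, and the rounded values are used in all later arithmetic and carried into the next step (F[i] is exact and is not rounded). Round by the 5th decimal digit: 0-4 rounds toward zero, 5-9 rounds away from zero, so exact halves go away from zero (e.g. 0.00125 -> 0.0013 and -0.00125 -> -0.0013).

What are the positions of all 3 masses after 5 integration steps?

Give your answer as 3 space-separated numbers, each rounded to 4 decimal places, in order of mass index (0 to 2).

Answer: 5.7965 10.1936 15.8164

Derivation:
Step 0: x=[4.0000 11.0000 16.0000] v=[0.0000 0.0000 0.0000]
Step 1: x=[4.1600 10.9200 16.0000] v=[0.8000 -0.4000 0.0000]
Step 2: x=[4.4608 10.7728 15.9936] v=[1.5040 -0.7360 -0.0320]
Step 3: x=[4.8666 10.5820 15.9695] v=[2.0288 -0.9542 -0.1203]
Step 4: x=[5.3296 10.3780 15.9144] v=[2.3150 -1.0198 -0.2753]
Step 5: x=[5.7965 10.1936 15.8164] v=[2.3344 -0.9222 -0.4899]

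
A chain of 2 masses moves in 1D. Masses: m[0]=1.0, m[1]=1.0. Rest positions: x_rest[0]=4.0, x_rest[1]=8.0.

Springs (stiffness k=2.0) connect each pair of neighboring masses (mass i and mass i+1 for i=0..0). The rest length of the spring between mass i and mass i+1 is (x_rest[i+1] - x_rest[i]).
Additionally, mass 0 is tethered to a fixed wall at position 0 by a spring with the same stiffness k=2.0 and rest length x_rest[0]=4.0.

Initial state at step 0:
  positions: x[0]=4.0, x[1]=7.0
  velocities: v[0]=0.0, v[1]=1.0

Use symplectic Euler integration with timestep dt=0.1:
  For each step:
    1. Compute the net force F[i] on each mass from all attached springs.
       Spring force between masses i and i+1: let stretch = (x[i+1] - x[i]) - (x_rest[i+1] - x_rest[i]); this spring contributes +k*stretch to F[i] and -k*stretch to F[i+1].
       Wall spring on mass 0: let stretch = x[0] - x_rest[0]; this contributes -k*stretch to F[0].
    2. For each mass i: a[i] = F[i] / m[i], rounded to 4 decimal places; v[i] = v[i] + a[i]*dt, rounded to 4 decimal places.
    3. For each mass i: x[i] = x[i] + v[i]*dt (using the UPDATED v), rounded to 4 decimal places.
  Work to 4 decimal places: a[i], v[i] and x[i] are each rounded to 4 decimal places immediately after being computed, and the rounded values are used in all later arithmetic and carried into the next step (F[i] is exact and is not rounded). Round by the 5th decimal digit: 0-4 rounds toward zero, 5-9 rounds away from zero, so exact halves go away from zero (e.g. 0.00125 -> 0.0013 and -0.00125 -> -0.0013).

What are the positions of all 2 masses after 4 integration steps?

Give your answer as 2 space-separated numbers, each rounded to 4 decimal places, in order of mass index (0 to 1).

Step 0: x=[4.0000 7.0000] v=[0.0000 1.0000]
Step 1: x=[3.9800 7.1200] v=[-0.2000 1.2000]
Step 2: x=[3.9432 7.2572] v=[-0.3680 1.3720]
Step 3: x=[3.8938 7.4081] v=[-0.4938 1.5092]
Step 4: x=[3.8368 7.5687] v=[-0.5697 1.6063]

Answer: 3.8368 7.5687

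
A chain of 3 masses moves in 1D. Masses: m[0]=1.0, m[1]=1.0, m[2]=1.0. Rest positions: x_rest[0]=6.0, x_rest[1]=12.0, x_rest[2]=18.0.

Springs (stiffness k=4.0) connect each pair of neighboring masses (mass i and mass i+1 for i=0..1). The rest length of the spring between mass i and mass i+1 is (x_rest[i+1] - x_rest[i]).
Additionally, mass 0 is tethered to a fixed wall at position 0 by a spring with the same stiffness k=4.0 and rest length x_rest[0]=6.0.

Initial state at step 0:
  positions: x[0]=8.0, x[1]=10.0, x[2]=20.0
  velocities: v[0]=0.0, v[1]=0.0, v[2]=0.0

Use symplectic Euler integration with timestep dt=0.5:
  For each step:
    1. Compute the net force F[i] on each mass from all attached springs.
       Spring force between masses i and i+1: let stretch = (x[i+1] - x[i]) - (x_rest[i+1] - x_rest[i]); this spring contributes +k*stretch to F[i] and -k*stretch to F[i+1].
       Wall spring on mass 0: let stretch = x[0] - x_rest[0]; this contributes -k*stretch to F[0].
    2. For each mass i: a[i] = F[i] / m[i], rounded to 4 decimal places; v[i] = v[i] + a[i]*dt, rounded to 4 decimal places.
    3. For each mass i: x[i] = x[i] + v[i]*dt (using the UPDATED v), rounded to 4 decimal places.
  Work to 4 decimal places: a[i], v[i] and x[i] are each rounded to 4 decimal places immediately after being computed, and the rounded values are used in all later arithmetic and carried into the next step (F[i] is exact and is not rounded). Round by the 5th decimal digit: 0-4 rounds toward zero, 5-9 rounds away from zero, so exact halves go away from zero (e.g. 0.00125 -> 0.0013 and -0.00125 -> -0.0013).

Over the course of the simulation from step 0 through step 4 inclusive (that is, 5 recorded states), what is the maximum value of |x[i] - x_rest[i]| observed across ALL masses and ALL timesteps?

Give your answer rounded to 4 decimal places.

Step 0: x=[8.0000 10.0000 20.0000] v=[0.0000 0.0000 0.0000]
Step 1: x=[2.0000 18.0000 16.0000] v=[-12.0000 16.0000 -8.0000]
Step 2: x=[10.0000 8.0000 20.0000] v=[16.0000 -20.0000 8.0000]
Step 3: x=[6.0000 12.0000 18.0000] v=[-8.0000 8.0000 -4.0000]
Step 4: x=[2.0000 16.0000 16.0000] v=[-8.0000 8.0000 -4.0000]
Max displacement = 6.0000

Answer: 6.0000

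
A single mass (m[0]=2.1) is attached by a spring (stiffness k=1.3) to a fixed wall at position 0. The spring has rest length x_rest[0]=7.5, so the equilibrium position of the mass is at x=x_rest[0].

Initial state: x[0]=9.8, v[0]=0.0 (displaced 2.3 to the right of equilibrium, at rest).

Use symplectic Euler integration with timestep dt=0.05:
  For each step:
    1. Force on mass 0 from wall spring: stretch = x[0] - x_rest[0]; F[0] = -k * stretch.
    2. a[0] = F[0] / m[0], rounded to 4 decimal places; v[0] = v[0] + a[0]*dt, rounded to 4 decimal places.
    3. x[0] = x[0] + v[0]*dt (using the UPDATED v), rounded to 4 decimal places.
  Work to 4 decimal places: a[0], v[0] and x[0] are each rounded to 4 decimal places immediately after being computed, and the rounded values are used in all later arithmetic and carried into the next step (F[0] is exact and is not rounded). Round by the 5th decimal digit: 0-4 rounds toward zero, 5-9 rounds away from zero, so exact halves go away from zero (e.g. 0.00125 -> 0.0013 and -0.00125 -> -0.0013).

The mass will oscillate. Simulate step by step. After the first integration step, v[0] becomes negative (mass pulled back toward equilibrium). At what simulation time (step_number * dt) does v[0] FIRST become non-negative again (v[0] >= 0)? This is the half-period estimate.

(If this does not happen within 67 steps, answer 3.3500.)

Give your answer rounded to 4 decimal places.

Step 0: x=[9.8000] v=[0.0000]
Step 1: x=[9.7964] v=[-0.0712]
Step 2: x=[9.7893] v=[-0.1423]
Step 3: x=[9.7786] v=[-0.2132]
Step 4: x=[9.7644] v=[-0.2837]
Step 5: x=[9.7467] v=[-0.3538]
Step 6: x=[9.7255] v=[-0.4233]
Step 7: x=[9.7009] v=[-0.4922]
Step 8: x=[9.6729] v=[-0.5603]
Step 9: x=[9.6415] v=[-0.6276]
Step 10: x=[9.6068] v=[-0.6939]
Step 11: x=[9.5688] v=[-0.7591]
Step 12: x=[9.5276] v=[-0.8231]
Step 13: x=[9.4833] v=[-0.8859]
Step 14: x=[9.4359] v=[-0.9473]
Step 15: x=[9.3855] v=[-1.0072]
Step 16: x=[9.3322] v=[-1.0656]
Step 17: x=[9.2761] v=[-1.1223]
Step 18: x=[9.2172] v=[-1.1773]
Step 19: x=[9.1557] v=[-1.2305]
Step 20: x=[9.0916] v=[-1.2818]
Step 21: x=[9.0250] v=[-1.3311]
Step 22: x=[8.9561] v=[-1.3783]
Step 23: x=[8.8849] v=[-1.4234]
Step 24: x=[8.8116] v=[-1.4663]
Step 25: x=[8.7363] v=[-1.5069]
Step 26: x=[8.6590] v=[-1.5452]
Step 27: x=[8.5799] v=[-1.5811]
Step 28: x=[8.4992] v=[-1.6145]
Step 29: x=[8.4169] v=[-1.6454]
Step 30: x=[8.3332] v=[-1.6738]
Step 31: x=[8.2482] v=[-1.6996]
Step 32: x=[8.1621] v=[-1.7228]
Step 33: x=[8.0749] v=[-1.7433]
Step 34: x=[7.9868] v=[-1.7611]
Step 35: x=[7.8980] v=[-1.7762]
Step 36: x=[7.8086] v=[-1.7885]
Step 37: x=[7.7187] v=[-1.7981]
Step 38: x=[7.6285] v=[-1.8049]
Step 39: x=[7.5381] v=[-1.8089]
Step 40: x=[7.4476] v=[-1.8101]
Step 41: x=[7.3572] v=[-1.8085]
Step 42: x=[7.2670] v=[-1.8041]
Step 43: x=[7.1772] v=[-1.7969]
Step 44: x=[7.0879] v=[-1.7869]
Step 45: x=[6.9992] v=[-1.7741]
Step 46: x=[6.9113] v=[-1.7586]
Step 47: x=[6.8243] v=[-1.7404]
Step 48: x=[6.7383] v=[-1.7195]
Step 49: x=[6.6535] v=[-1.6959]
Step 50: x=[6.5700] v=[-1.6697]
Step 51: x=[6.4880] v=[-1.6409]
Step 52: x=[6.4075] v=[-1.6096]
Step 53: x=[6.3287] v=[-1.5758]
Step 54: x=[6.2517] v=[-1.5395]
Step 55: x=[6.1767] v=[-1.5009]
Step 56: x=[6.1037] v=[-1.4599]
Step 57: x=[6.0329] v=[-1.4167]
Step 58: x=[5.9643] v=[-1.3713]
Step 59: x=[5.8981] v=[-1.3238]
Step 60: x=[5.8344] v=[-1.2742]
Step 61: x=[5.7733] v=[-1.2226]
Step 62: x=[5.7148] v=[-1.1692]
Step 63: x=[5.6591] v=[-1.1139]
Step 64: x=[5.6063] v=[-1.0569]
Step 65: x=[5.5564] v=[-0.9983]
Step 66: x=[5.5095] v=[-0.9381]
Step 67: x=[5.4657] v=[-0.8765]
v[0] did not become non-negative within 67 steps; using fallback time=3.3500

Answer: 3.3500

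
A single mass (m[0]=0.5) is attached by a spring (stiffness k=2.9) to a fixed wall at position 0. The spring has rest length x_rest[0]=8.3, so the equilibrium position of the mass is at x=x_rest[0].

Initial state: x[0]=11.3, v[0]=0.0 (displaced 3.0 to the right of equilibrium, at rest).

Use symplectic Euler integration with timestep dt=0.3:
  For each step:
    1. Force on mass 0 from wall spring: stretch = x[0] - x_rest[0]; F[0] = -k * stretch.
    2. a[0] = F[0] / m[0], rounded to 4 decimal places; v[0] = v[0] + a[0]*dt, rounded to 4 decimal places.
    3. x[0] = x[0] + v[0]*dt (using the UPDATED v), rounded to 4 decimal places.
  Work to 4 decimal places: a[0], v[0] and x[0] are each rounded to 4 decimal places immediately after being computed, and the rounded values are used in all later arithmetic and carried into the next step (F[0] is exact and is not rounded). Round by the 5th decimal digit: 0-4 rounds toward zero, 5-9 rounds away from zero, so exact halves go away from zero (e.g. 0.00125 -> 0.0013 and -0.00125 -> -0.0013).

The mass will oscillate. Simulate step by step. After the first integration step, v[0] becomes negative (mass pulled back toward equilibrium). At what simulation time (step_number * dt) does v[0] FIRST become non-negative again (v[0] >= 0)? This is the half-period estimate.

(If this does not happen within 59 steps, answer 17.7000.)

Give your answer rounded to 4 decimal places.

Step 0: x=[11.3000] v=[0.0000]
Step 1: x=[9.7340] v=[-5.2200]
Step 2: x=[7.4194] v=[-7.7152]
Step 3: x=[5.5645] v=[-6.1830]
Step 4: x=[5.1375] v=[-1.4232]
Step 5: x=[6.3614] v=[4.0796]
First v>=0 after going negative at step 5, time=1.5000

Answer: 1.5000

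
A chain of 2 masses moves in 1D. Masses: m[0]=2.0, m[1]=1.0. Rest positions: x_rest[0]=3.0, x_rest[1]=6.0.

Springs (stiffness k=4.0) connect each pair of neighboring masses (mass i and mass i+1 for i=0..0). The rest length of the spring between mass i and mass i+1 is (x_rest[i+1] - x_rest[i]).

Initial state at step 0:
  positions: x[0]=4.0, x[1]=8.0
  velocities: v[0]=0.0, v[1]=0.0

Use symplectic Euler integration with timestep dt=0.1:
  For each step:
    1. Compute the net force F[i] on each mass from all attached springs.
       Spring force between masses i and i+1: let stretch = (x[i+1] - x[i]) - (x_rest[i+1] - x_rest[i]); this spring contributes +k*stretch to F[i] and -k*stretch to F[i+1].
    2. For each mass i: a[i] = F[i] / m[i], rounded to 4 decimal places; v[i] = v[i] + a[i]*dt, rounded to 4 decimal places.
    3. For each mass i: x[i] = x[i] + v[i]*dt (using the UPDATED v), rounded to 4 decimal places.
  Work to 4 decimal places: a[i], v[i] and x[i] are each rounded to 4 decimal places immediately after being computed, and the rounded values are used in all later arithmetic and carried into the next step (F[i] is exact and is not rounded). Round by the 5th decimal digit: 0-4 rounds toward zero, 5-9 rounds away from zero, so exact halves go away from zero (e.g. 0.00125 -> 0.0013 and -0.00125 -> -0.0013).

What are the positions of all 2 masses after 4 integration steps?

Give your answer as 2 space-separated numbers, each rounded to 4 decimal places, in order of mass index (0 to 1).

Step 0: x=[4.0000 8.0000] v=[0.0000 0.0000]
Step 1: x=[4.0200 7.9600] v=[0.2000 -0.4000]
Step 2: x=[4.0588 7.8824] v=[0.3880 -0.7760]
Step 3: x=[4.1141 7.7719] v=[0.5527 -1.1054]
Step 4: x=[4.1825 7.6351] v=[0.6843 -1.3685]

Answer: 4.1825 7.6351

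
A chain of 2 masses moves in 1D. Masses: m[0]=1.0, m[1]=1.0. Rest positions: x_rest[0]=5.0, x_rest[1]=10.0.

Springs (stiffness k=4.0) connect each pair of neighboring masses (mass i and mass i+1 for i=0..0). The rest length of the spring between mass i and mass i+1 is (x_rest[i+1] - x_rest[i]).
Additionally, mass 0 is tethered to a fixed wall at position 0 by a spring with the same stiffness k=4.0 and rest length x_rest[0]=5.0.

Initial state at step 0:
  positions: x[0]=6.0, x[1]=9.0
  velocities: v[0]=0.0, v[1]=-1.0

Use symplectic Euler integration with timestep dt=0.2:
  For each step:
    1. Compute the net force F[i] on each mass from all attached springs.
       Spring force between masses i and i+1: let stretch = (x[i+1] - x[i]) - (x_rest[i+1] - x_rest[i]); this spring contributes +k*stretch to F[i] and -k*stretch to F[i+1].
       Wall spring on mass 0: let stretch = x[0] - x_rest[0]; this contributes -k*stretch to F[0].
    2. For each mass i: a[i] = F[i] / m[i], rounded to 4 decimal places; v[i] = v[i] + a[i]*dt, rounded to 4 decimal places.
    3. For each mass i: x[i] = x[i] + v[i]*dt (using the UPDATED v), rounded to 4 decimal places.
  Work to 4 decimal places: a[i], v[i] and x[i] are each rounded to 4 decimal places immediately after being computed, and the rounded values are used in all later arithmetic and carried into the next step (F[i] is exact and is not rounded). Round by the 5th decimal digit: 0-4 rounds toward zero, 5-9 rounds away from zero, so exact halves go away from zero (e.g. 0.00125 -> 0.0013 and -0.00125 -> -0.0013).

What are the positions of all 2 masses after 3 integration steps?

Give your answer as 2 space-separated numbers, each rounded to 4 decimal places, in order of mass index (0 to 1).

Answer: 3.9453 9.8510

Derivation:
Step 0: x=[6.0000 9.0000] v=[0.0000 -1.0000]
Step 1: x=[5.5200 9.1200] v=[-2.4000 0.6000]
Step 2: x=[4.7328 9.4640] v=[-3.9360 1.7200]
Step 3: x=[3.9453 9.8510] v=[-3.9373 1.9350]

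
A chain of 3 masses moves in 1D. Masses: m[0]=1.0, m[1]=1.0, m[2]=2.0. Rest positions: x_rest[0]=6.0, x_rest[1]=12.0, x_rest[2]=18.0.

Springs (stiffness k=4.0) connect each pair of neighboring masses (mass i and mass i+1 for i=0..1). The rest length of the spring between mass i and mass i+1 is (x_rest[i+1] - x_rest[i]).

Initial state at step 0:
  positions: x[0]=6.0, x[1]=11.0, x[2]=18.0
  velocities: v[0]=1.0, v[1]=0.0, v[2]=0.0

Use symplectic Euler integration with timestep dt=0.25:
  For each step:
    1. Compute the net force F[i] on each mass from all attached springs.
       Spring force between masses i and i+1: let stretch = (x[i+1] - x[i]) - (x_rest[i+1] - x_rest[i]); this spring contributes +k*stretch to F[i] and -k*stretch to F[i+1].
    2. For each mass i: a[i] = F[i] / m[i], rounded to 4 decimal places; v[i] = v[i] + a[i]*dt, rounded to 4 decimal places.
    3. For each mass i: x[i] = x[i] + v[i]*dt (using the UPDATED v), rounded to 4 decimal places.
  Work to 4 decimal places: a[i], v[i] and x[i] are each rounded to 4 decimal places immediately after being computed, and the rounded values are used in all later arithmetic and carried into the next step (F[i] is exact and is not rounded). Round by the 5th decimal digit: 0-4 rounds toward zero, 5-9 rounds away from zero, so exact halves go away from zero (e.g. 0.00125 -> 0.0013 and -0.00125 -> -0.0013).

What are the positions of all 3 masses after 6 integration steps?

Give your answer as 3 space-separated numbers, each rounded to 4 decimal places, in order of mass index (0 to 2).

Step 0: x=[6.0000 11.0000 18.0000] v=[1.0000 0.0000 0.0000]
Step 1: x=[6.0000 11.5000 17.8750] v=[0.0000 2.0000 -0.5000]
Step 2: x=[5.8750 12.2188 17.7031] v=[-0.5000 2.8750 -0.6875]
Step 3: x=[5.8360 12.7227 17.5957] v=[-0.1562 2.0155 -0.4297]
Step 4: x=[6.0186 12.7232 17.6292] v=[0.7305 0.0018 0.1338]
Step 5: x=[6.3774 12.2740 17.7994] v=[1.4351 -1.7968 0.6808]
Step 6: x=[6.7103 11.7320 18.0289] v=[1.3317 -2.1680 0.9181]

Answer: 6.7103 11.7320 18.0289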